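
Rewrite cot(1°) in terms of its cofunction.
cot(1°) = tan(90° - 1°) = tan(89°)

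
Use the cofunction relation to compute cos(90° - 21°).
cos(90° - 21°) = sin(21°) = 0.3584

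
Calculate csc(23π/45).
csc(23π/45) = 1.001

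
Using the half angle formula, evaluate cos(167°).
cos(167°) = -√((1 + cos 334°)/2) = -0.9744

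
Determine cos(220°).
cos(220°) = -0.766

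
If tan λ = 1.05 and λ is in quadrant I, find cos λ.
cos λ = 0.6897 (using tan²λ + 1 = sec²λ)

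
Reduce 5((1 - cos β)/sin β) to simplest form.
5((1 - cos β)/sin β) = 5(tan(β/2)) (using Half angle)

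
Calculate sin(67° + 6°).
sin(67° + 6°) = sin 67° cos 6° + cos 67° sin 6° = 0.9563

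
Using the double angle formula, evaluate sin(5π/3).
sin(5π/3) = 2 sin 5π/6 cos 5π/6 = -√3/2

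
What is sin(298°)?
sin(298°) = -0.8829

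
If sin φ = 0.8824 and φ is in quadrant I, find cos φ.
cos φ = 0.4705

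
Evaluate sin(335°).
sin(335°) = -0.4226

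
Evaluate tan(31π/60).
tan(31π/60) = -19.08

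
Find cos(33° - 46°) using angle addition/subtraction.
cos(33° - 46°) = cos 33° cos 46° + sin 33° sin 46° = 0.9744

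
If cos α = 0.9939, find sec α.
sec α = 1/cos α = 1.006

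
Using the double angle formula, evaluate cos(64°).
cos(64°) = 1 - 2sin²32° = 0.4384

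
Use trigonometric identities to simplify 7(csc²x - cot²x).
7(csc²x - cot²x) = 7 (using Pythagorean identity)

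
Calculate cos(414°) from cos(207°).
cos(414°) = cos²207° - sin²207° = 0.5878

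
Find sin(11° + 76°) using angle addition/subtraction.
sin(11° + 76°) = sin 11° cos 76° + cos 11° sin 76° = 0.9986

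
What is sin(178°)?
sin(178°) = 0.0349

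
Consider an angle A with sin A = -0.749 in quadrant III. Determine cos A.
cos A = ±√(1 - sin²A) = -0.6626 (negative in QIII)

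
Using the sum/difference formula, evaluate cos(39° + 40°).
cos(39° + 40°) = cos 39° cos 40° - sin 39° sin 40° = 0.1908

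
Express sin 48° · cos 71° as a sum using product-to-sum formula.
sin 48° cos 71° = (1/2)[sin(48°+71°) + sin(48°-71°)]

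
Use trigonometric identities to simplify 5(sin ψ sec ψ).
5(sin ψ sec ψ) = 5(tan ψ) (using Reciprocal + quotient)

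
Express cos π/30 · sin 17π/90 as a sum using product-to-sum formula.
cos π/30 sin 17π/90 = (1/2)[sin(π/30+17π/90) - sin(π/30-17π/90)]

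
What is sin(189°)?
sin(189°) = -0.1564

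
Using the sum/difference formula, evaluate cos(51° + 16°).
cos(51° + 16°) = cos 51° cos 16° - sin 51° sin 16° = 0.3907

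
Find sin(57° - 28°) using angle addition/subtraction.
sin(57° - 28°) = sin 57° cos 28° - cos 57° sin 28° = 0.4848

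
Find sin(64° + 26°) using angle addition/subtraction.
sin(64° + 26°) = sin 64° cos 26° + cos 64° sin 26° = 1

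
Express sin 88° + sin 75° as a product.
sin 88° + sin 75° = 2 sin(81.5°) cos(6.5°)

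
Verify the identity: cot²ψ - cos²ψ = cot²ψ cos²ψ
LHS = cos²ψ/sin²ψ - cos²ψ = cos²ψ(1/sin²ψ - 1) = cos²ψ · (1 - sin²ψ)/sin²ψ = cos²ψ · cos²ψ/sin²ψ = cos²ψ · cot²ψ = RHS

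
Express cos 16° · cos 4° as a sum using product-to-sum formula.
cos 16° cos 4° = (1/2)[cos(16°-4°) + cos(16°+4°)]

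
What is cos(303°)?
cos(303°) = 0.5446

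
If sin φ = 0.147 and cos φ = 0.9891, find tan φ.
tan φ = sin φ / cos φ = 0.1486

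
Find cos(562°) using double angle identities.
cos(562°) = cos²281° - sin²281° = -0.9272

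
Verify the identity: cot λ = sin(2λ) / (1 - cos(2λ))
RHS = 2 sin λ cos λ / (2sin²λ) = cos λ/sin λ = cot λ = LHS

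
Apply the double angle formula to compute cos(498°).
cos(498°) = cos²249° - sin²249° = -0.7431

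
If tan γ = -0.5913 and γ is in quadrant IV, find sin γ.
sin γ = -0.509 (using tan²γ + 1 = sec²γ)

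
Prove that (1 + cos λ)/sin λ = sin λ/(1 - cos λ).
RHS = sin λ(1 + cos λ) / ((1 - cos λ)(1 + cos λ)) = sin λ(1 + cos λ) / (1 - cos²λ) = sin λ(1 + cos λ) / sin²λ = (1 + cos λ)/sin λ = LHS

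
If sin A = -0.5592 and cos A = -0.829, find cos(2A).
cos(2A) = cos²A - sin²A = 0.3745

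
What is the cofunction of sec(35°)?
sec(35°) = csc(90° - 35°) = csc(55°)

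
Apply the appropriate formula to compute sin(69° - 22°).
sin(69° - 22°) = sin 69° cos 22° - cos 69° sin 22° = 0.7314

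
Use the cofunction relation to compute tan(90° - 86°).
tan(90° - 86°) = cot(86°) = 0.06993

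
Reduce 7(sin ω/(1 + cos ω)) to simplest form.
7(sin ω/(1 + cos ω)) = 7(tan(ω/2)) (using Half angle)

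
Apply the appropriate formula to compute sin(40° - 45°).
sin(40° - 45°) = sin 40° cos 45° - cos 40° sin 45° = -0.08716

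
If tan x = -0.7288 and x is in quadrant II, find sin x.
sin x = 0.589 (using tan²x + 1 = sec²x)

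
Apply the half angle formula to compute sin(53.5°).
sin(53.5°) = √((1 - cos 107°)/2) = 0.8039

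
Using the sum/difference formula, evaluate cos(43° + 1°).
cos(43° + 1°) = cos 43° cos 1° - sin 43° sin 1° = 0.7193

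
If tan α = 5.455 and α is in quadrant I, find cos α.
cos α = 0.1803 (using tan²α + 1 = sec²α)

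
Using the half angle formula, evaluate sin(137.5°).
sin(137.5°) = √((1 - cos 275°)/2) = 0.6756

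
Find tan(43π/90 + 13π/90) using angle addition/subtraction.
tan(43π/90 + 13π/90) = (tan 43π/90 + tan 13π/90)/(1 - tan 43π/90 tan 13π/90) = -2.475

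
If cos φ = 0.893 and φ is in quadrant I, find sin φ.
sin φ = 0.4501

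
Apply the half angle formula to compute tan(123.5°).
tan(123.5°) = sin 247° / (1 + cos 247°) = -1.511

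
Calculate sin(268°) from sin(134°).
sin(268°) = 2 sin 134° cos 134° = -0.9994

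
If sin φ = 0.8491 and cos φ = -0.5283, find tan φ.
tan φ = sin φ / cos φ = -1.607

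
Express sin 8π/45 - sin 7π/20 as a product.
sin 8π/45 - sin 7π/20 = 2 cos(19π/72) sin(-31π/360)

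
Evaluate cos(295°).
cos(295°) = 0.4226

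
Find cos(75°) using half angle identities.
cos(75°) = √((1 + cos 150°)/2) = (√6-√2)/4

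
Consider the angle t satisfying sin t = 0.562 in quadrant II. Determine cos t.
cos t = ±√(1 - sin²t) = -0.8271 (negative in QII)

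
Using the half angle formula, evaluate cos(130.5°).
cos(130.5°) = -√((1 + cos 261°)/2) = -0.6494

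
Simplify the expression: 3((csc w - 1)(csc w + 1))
3((csc w - 1)(csc w + 1)) = 3(cot²w) (using Diff. of squares)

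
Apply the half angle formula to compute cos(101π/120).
cos(101π/120) = -√((1 + cos 101π/60)/2) = -0.8788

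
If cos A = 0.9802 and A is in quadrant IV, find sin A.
sin A = -0.198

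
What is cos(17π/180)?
cos(17π/180) = 0.9563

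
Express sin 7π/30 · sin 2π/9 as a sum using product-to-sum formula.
sin 7π/30 sin 2π/9 = (1/2)[cos(7π/30-2π/9) - cos(7π/30+2π/9)]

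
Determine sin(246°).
sin(246°) = -0.9135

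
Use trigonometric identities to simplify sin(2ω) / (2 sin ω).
sin(2ω) / (2 sin ω) = cos ω (using Double angle)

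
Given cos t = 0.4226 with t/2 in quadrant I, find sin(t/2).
sin(t/2) = ±√((1 - cos t)/2); positive since t/2 ∈ QI, so sin(t/2) = 0.5373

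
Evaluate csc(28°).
csc(28°) = 2.13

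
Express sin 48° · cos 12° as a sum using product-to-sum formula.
sin 48° cos 12° = (1/2)[sin(48°+12°) + sin(48°-12°)]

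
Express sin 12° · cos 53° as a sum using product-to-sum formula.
sin 12° cos 53° = (1/2)[sin(12°+53°) + sin(12°-53°)]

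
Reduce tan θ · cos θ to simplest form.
tan θ · cos θ = sin θ (using Quotient identity)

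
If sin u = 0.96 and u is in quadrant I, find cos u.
cos u = 0.28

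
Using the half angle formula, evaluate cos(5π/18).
cos(5π/18) = √((1 + cos 5π/9)/2) = 0.6428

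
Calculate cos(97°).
cos(97°) = -0.1219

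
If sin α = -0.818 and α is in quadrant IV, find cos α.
cos α = 0.5752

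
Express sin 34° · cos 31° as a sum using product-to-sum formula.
sin 34° cos 31° = (1/2)[sin(34°+31°) + sin(34°-31°)]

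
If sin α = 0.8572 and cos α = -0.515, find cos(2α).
cos(2α) = cos²α - sin²α = -0.4696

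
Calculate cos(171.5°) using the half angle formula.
cos(171.5°) = -√((1 + cos 343°)/2) = -0.989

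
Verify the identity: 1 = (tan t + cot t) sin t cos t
RHS = (sin t/cos t + cos t/sin t) sin t cos t = ((sin²t + cos²t)/(sin t cos t)) · sin t cos t = sin²t + cos²t = 1 = LHS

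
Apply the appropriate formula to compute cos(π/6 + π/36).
cos(π/6 + π/36) = cos π/6 cos π/36 - sin π/6 sin π/36 = 0.8192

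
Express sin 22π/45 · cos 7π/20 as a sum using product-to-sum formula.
sin 22π/45 cos 7π/20 = (1/2)[sin(22π/45+7π/20) + sin(22π/45-7π/20)]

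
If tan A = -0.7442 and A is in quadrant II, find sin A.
sin A = 0.597 (using tan²A + 1 = sec²A)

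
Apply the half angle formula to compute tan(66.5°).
tan(66.5°) = sin 133° / (1 + cos 133°) = 2.3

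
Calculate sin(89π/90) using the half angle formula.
sin(89π/90) = √((1 - cos 89π/45)/2) = 0.0349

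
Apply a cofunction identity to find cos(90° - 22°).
cos(90° - 22°) = sin(22°) = 0.3746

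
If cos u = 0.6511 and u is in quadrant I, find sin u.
sin u = 0.759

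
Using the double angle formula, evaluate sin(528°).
sin(528°) = 2 sin 264° cos 264° = 0.2079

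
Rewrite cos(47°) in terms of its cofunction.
cos(47°) = sin(90° - 47°) = sin(43°)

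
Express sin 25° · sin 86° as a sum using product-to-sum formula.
sin 25° sin 86° = (1/2)[cos(25°-86°) - cos(25°+86°)]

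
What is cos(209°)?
cos(209°) = -0.8746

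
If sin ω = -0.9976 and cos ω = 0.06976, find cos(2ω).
cos(2ω) = cos²ω - sin²ω = -0.9903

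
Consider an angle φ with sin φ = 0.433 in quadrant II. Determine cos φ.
cos φ = ±√(1 - sin²φ) = -0.9014 (negative in QII)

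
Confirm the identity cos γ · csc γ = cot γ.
LHS = cos γ · (1/sin γ) = cos γ/sin γ = cot γ = RHS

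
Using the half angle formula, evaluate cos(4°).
cos(4°) = √((1 + cos 8°)/2) = 0.9976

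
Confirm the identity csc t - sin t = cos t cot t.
LHS = 1/sin t - sin t = (1 - sin²t)/sin t = cos²t/sin t = cos t · (cos t/sin t) = cos t cot t = RHS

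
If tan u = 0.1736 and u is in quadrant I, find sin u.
sin u = 0.171 (using tan²u + 1 = sec²u)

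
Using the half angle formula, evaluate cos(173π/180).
cos(173π/180) = -√((1 + cos 173π/90)/2) = -0.9925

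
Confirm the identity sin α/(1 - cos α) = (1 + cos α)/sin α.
LHS = sin α(1 + cos α) / ((1 - cos α)(1 + cos α)) = sin α(1 + cos α) / (1 - cos²α) = sin α(1 + cos α) / sin²α = (1 + cos α)/sin α = RHS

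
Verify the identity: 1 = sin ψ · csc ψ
RHS = sin ψ · (1/sin ψ) = 1 = LHS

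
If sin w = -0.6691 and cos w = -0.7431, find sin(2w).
sin(2w) = 2 sin w cos w = 0.9944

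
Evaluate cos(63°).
cos(63°) = 0.454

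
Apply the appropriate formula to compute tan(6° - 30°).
tan(6° - 30°) = (tan 6° - tan 30°)/(1 + tan 6° tan 30°) = -0.4452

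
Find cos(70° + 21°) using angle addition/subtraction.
cos(70° + 21°) = cos 70° cos 21° - sin 70° sin 21° = -0.01745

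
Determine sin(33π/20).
sin(33π/20) = -0.891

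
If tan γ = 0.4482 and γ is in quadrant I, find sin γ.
sin γ = 0.409 (using tan²γ + 1 = sec²γ)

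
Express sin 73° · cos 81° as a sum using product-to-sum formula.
sin 73° cos 81° = (1/2)[sin(73°+81°) + sin(73°-81°)]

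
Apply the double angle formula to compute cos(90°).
cos(90°) = cos²45° - sin²45° = 0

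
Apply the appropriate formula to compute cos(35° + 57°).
cos(35° + 57°) = cos 35° cos 57° - sin 35° sin 57° = -0.0349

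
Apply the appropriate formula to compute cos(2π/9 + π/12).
cos(2π/9 + π/12) = cos 2π/9 cos π/12 - sin 2π/9 sin π/12 = 0.5736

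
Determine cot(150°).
cot(150°) = -√3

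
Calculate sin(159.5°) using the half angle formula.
sin(159.5°) = √((1 - cos 319°)/2) = 0.3502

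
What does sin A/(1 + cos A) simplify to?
sin A/(1 + cos A) = tan(A/2) (using Half angle)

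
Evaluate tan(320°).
tan(320°) = -0.8391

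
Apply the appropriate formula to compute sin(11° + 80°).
sin(11° + 80°) = sin 11° cos 80° + cos 11° sin 80° = 0.9998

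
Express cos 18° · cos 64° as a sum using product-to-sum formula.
cos 18° cos 64° = (1/2)[cos(18°-64°) + cos(18°+64°)]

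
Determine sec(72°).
sec(72°) = 3.236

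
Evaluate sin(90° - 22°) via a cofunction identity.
sin(90° - 22°) = cos(22°) = 0.9272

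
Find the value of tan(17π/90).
tan(17π/90) = 0.6745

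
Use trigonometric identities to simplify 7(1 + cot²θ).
7(1 + cot²θ) = 7(csc²θ) (using Pythagorean identity)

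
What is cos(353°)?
cos(353°) = 0.9925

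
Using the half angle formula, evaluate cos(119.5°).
cos(119.5°) = -√((1 + cos 239°)/2) = -0.4924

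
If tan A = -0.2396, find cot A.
cot A = 1/tan A = -4.174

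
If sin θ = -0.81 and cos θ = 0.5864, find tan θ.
tan θ = sin θ / cos θ = -1.381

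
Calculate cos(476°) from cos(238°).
cos(476°) = cos²238° - sin²238° = -0.4384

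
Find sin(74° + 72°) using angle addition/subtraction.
sin(74° + 72°) = sin 74° cos 72° + cos 74° sin 72° = 0.5592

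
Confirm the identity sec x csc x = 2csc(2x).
RHS = 2/sin(2x) = 2/(2 sin x cos x) = 1/(sin x cos x) = (1/cos x)(1/sin x) = sec x csc x = LHS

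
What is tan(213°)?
tan(213°) = 0.6494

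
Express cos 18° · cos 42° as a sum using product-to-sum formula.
cos 18° cos 42° = (1/2)[cos(18°-42°) + cos(18°+42°)]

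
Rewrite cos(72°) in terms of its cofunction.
cos(72°) = sin(90° - 72°) = sin(18°)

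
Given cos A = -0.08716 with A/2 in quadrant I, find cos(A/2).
cos(A/2) = ±√((1 + cos A)/2); positive since A/2 ∈ QI, so cos(A/2) = 0.6756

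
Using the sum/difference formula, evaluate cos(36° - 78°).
cos(36° - 78°) = cos 36° cos 78° + sin 36° sin 78° = 0.7431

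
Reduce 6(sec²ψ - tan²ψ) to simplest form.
6(sec²ψ - tan²ψ) = 6 (using Pythagorean identity)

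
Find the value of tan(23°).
tan(23°) = 0.4245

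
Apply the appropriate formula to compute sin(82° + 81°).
sin(82° + 81°) = sin 82° cos 81° + cos 82° sin 81° = 0.2924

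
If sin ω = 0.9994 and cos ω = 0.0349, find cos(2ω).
cos(2ω) = cos²ω - sin²ω = -0.9976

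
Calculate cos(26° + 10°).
cos(26° + 10°) = cos 26° cos 10° - sin 26° sin 10° = 0.809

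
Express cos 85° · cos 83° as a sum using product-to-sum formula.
cos 85° cos 83° = (1/2)[cos(85°-83°) + cos(85°+83°)]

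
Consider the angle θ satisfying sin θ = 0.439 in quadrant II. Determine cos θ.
cos θ = ±√(1 - sin²θ) = -0.8985 (negative in QII)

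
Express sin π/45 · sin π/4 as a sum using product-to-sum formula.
sin π/45 sin π/4 = (1/2)[cos(π/45-π/4) - cos(π/45+π/4)]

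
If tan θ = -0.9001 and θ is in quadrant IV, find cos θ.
cos θ = 0.7433 (using tan²θ + 1 = sec²θ)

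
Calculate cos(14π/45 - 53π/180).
cos(14π/45 - 53π/180) = cos 14π/45 cos 53π/180 + sin 14π/45 sin 53π/180 = 0.9986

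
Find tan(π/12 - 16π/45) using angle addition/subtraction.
tan(π/12 - 16π/45) = (tan π/12 - tan 16π/45)/(1 + tan π/12 tan 16π/45) = -1.15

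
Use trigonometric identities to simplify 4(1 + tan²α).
4(1 + tan²α) = 4(sec²α) (using Pythagorean identity)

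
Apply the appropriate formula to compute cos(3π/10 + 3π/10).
cos(3π/10 + 3π/10) = cos 3π/10 cos 3π/10 - sin 3π/10 sin 3π/10 = -0.309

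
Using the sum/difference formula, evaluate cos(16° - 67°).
cos(16° - 67°) = cos 16° cos 67° + sin 16° sin 67° = 0.6293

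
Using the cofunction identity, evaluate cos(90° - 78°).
cos(90° - 78°) = sin(78°) = 0.9781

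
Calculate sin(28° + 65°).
sin(28° + 65°) = sin 28° cos 65° + cos 28° sin 65° = 0.9986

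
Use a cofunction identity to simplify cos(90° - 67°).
cos(90° - 67°) = sin(67°)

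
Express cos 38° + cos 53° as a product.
cos 38° + cos 53° = 2 cos(45.5°) cos(-7.5°)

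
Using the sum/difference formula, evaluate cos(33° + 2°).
cos(33° + 2°) = cos 33° cos 2° - sin 33° sin 2° = 0.8192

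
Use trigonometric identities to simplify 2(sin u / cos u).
2(sin u / cos u) = 2(tan u) (using Quotient identity)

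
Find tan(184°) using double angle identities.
tan(184°) = 2 tan 92° / (1 - tan²92°) = 0.06993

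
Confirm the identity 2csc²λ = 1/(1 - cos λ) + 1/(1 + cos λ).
RHS = [(1 + cos λ) + (1 - cos λ)] / [(1 - cos λ)(1 + cos λ)] = 2/(1 - cos²λ) = 2/sin²λ = 2csc²λ = LHS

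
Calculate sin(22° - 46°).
sin(22° - 46°) = sin 22° cos 46° - cos 22° sin 46° = -0.4067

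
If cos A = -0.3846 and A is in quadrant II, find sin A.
sin A = 0.9231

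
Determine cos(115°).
cos(115°) = -0.4226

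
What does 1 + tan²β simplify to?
1 + tan²β = sec²β (using Pythagorean identity)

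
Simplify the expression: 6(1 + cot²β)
6(1 + cot²β) = 6(csc²β) (using Pythagorean identity)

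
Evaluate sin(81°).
sin(81°) = 0.9877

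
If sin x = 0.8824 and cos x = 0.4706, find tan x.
tan x = sin x / cos x = 1.875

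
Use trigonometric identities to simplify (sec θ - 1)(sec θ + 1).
(sec θ - 1)(sec θ + 1) = tan²θ (using Diff. of squares)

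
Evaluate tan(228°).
tan(228°) = 1.111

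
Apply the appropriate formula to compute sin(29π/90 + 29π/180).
sin(29π/90 + 29π/180) = sin 29π/90 cos 29π/180 + cos 29π/90 sin 29π/180 = 0.9986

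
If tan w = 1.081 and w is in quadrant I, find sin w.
sin w = 0.7341 (using tan²w + 1 = sec²w)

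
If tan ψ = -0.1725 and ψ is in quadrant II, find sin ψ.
sin ψ = 0.17 (using tan²ψ + 1 = sec²ψ)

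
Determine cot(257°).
cot(257°) = 0.2309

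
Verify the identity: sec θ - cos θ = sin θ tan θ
LHS = 1/cos θ - cos θ = (1 - cos²θ)/cos θ = sin²θ/cos θ = sin θ · (sin θ/cos θ) = sin θ tan θ = RHS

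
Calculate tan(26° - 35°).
tan(26° - 35°) = (tan 26° - tan 35°)/(1 + tan 26° tan 35°) = -0.1584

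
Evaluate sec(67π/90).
sec(67π/90) = -1.44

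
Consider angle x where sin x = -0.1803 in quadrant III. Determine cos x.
cos x = ±√(1 - sin²x) = -0.9836 (negative in QIII)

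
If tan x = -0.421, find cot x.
cot x = 1/tan x = -2.375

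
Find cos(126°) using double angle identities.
cos(126°) = cos²63° - sin²63° = -0.5878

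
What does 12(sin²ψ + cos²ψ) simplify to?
12(sin²ψ + cos²ψ) = 12 (using Pythagorean identity)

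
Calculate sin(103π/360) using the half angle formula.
sin(103π/360) = √((1 - cos 103π/180)/2) = 0.7826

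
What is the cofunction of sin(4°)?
sin(4°) = cos(90° - 4°) = cos(86°)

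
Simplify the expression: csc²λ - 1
csc²λ - 1 = cot²λ (using Pythagorean identity)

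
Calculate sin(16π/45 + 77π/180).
sin(16π/45 + 77π/180) = sin 16π/45 cos 77π/180 + cos 16π/45 sin 77π/180 = 0.6293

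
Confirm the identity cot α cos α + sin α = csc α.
LHS = cos²α/sin α + sin α = (cos²α + sin²α)/sin α = 1/sin α = csc α = RHS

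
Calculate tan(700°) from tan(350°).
tan(700°) = 2 tan 350° / (1 - tan²350°) = -0.364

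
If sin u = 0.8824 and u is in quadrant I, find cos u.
cos u = 0.4705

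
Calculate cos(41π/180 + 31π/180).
cos(41π/180 + 31π/180) = cos 41π/180 cos 31π/180 - sin 41π/180 sin 31π/180 = 0.309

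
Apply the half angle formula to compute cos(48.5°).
cos(48.5°) = √((1 + cos 97°)/2) = 0.6626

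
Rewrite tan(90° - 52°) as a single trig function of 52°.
tan(90° - 52°) = cot(52°)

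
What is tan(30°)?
tan(30°) = √3/3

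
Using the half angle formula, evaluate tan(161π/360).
tan(161π/360) = sin 161π/180 / (1 + cos 161π/180) = 5.976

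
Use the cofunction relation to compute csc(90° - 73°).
csc(90° - 73°) = sec(73°) = 3.42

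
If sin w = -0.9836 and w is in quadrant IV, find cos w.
cos w = 0.1804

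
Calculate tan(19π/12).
tan(19π/12) = -(2+√3)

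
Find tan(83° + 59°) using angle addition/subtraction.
tan(83° + 59°) = (tan 83° + tan 59°)/(1 - tan 83° tan 59°) = -0.7813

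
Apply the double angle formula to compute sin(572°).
sin(572°) = 2 sin 286° cos 286° = -0.5299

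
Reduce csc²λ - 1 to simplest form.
csc²λ - 1 = cot²λ (using Pythagorean identity)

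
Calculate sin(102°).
sin(102°) = 0.9781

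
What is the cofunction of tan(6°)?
tan(6°) = cot(90° - 6°) = cot(84°)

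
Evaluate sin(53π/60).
sin(53π/60) = 0.3584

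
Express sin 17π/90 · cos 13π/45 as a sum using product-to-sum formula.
sin 17π/90 cos 13π/45 = (1/2)[sin(17π/90+13π/45) + sin(17π/90-13π/45)]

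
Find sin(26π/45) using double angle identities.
sin(26π/45) = 2 sin 13π/45 cos 13π/45 = 0.9703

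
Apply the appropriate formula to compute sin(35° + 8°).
sin(35° + 8°) = sin 35° cos 8° + cos 35° sin 8° = 0.682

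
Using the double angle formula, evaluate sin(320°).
sin(320°) = 2 sin 160° cos 160° = -0.6428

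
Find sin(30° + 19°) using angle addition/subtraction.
sin(30° + 19°) = sin 30° cos 19° + cos 30° sin 19° = 0.7547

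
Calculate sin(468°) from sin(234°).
sin(468°) = 2 sin 234° cos 234° = 0.9511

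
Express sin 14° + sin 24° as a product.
sin 14° + sin 24° = 2 sin(19°) cos(-5°)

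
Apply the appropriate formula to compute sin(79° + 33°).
sin(79° + 33°) = sin 79° cos 33° + cos 79° sin 33° = 0.9272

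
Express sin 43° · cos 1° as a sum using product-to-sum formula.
sin 43° cos 1° = (1/2)[sin(43°+1°) + sin(43°-1°)]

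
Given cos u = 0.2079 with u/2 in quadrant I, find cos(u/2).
cos(u/2) = ±√((1 + cos u)/2); positive since u/2 ∈ QI, so cos(u/2) = 0.7771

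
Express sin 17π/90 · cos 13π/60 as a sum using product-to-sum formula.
sin 17π/90 cos 13π/60 = (1/2)[sin(17π/90+13π/60) + sin(17π/90-13π/60)]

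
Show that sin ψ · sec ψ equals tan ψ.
LHS = sin ψ · (1/cos ψ) = sin ψ/cos ψ = tan ψ = RHS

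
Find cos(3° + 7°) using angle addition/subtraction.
cos(3° + 7°) = cos 3° cos 7° - sin 3° sin 7° = 0.9848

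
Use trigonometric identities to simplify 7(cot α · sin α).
7(cot α · sin α) = 7(cos α) (using Quotient identity)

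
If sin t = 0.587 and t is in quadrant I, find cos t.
cos t = 0.8096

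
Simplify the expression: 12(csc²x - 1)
12(csc²x - 1) = 12(cot²x) (using Pythagorean identity)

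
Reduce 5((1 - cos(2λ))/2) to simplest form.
5((1 - cos(2λ))/2) = 5(sin²λ) (using Power reduction)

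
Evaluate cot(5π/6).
cot(5π/6) = -√3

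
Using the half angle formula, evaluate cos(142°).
cos(142°) = -√((1 + cos 284°)/2) = -0.788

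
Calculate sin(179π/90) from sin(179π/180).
sin(179π/90) = 2 sin 179π/180 cos 179π/180 = -0.0349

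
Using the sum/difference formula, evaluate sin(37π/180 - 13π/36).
sin(37π/180 - 13π/36) = sin 37π/180 cos 13π/36 - cos 37π/180 sin 13π/36 = -0.4695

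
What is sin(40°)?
sin(40°) = 0.6428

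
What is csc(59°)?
csc(59°) = 1.167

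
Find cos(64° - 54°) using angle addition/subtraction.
cos(64° - 54°) = cos 64° cos 54° + sin 64° sin 54° = 0.9848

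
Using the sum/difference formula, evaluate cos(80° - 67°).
cos(80° - 67°) = cos 80° cos 67° + sin 80° sin 67° = 0.9744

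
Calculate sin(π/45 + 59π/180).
sin(π/45 + 59π/180) = sin π/45 cos 59π/180 + cos π/45 sin 59π/180 = 0.891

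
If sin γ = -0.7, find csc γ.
csc γ = 1/sin γ = -1.429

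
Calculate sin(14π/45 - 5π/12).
sin(14π/45 - 5π/12) = sin 14π/45 cos 5π/12 - cos 14π/45 sin 5π/12 = -0.3256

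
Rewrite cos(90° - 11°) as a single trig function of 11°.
cos(90° - 11°) = sin(11°)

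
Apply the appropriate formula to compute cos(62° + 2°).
cos(62° + 2°) = cos 62° cos 2° - sin 62° sin 2° = 0.4384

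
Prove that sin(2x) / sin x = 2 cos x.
LHS = 2 sin x cos x / sin x = 2 cos x = RHS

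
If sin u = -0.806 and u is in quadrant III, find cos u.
cos u = -0.5919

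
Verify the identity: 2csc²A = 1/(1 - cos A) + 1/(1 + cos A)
RHS = [(1 + cos A) + (1 - cos A)] / [(1 - cos A)(1 + cos A)] = 2/(1 - cos²A) = 2/sin²A = 2csc²A = LHS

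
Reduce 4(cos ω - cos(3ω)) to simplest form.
4(cos ω - cos(3ω)) = 4(2 sin(2ω) sin ω) (using Sum-to-product)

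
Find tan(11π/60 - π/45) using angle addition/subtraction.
tan(11π/60 - π/45) = (tan 11π/60 - tan π/45)/(1 + tan 11π/60 tan π/45) = 0.5543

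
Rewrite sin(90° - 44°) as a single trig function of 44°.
sin(90° - 44°) = cos(44°)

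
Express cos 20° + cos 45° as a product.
cos 20° + cos 45° = 2 cos(32.5°) cos(-12.5°)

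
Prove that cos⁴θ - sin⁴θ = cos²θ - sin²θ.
LHS = (cos²θ - sin²θ)(cos²θ + sin²θ) = (cos²θ - sin²θ) · 1 = cos²θ - sin²θ = RHS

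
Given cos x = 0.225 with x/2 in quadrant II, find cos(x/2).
cos(x/2) = ±√((1 + cos x)/2); negative since x/2 ∈ QII, so cos(x/2) = -0.7826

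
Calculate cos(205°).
cos(205°) = -0.9063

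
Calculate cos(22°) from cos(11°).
cos(22°) = 2cos²11° - 1 = 0.9272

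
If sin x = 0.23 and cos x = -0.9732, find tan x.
tan x = sin x / cos x = -0.2363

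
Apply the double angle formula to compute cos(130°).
cos(130°) = cos²65° - sin²65° = -0.6428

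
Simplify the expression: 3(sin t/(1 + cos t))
3(sin t/(1 + cos t)) = 3(tan(t/2)) (using Half angle)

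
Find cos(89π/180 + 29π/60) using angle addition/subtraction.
cos(89π/180 + 29π/60) = cos 89π/180 cos 29π/60 - sin 89π/180 sin 29π/60 = -0.9976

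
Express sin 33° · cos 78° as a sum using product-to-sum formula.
sin 33° cos 78° = (1/2)[sin(33°+78°) + sin(33°-78°)]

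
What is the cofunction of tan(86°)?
tan(86°) = cot(90° - 86°) = cot(4°)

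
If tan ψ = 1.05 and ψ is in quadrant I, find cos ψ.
cos ψ = 0.6897 (using tan²ψ + 1 = sec²ψ)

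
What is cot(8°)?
cot(8°) = 7.115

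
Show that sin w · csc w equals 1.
LHS = sin w · (1/sin w) = 1 = RHS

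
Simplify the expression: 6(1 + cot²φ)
6(1 + cot²φ) = 6(csc²φ) (using Pythagorean identity)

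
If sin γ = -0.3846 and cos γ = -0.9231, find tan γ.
tan γ = sin γ / cos γ = 0.4166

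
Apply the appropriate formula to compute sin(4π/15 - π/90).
sin(4π/15 - π/90) = sin 4π/15 cos π/90 - cos 4π/15 sin π/90 = 0.7193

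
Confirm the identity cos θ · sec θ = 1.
LHS = cos θ · (1/cos θ) = 1 = RHS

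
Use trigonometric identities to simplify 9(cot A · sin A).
9(cot A · sin A) = 9(cos A) (using Quotient identity)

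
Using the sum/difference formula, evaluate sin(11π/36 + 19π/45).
sin(11π/36 + 19π/45) = sin 11π/36 cos 19π/45 + cos 11π/36 sin 19π/45 = 0.7547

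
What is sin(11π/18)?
sin(11π/18) = 0.9397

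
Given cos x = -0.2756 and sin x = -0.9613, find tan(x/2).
tan(x/2) = sin x / (1 + cos x) = -1.327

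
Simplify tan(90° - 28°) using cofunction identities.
tan(90° - 28°) = cot(28°)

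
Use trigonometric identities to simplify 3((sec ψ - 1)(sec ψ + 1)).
3((sec ψ - 1)(sec ψ + 1)) = 3(tan²ψ) (using Diff. of squares)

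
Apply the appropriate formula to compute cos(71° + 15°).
cos(71° + 15°) = cos 71° cos 15° - sin 71° sin 15° = 0.06976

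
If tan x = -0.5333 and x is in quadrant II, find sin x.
sin x = 0.4706 (using tan²x + 1 = sec²x)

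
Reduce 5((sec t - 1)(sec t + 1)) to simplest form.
5((sec t - 1)(sec t + 1)) = 5(tan²t) (using Diff. of squares)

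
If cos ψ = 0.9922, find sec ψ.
sec ψ = 1/cos ψ = 1.008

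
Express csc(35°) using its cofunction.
csc(35°) = sec(90° - 35°) = sec(55°)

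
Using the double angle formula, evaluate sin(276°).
sin(276°) = 2 sin 138° cos 138° = -0.9945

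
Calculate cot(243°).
cot(243°) = 0.5095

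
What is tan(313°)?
tan(313°) = -1.072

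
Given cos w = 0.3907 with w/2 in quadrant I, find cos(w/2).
cos(w/2) = ±√((1 + cos w)/2); positive since w/2 ∈ QI, so cos(w/2) = 0.8339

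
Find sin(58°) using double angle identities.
sin(58°) = 2 sin 29° cos 29° = 0.848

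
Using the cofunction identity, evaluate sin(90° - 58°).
sin(90° - 58°) = cos(58°) = 0.5299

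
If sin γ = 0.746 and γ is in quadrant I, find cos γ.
cos γ = 0.6659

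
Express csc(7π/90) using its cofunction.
csc(7π/90) = sec(π/2 - 7π/90) = sec(19π/45)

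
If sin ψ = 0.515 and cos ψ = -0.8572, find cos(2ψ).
cos(2ψ) = cos²ψ - sin²ψ = 0.4696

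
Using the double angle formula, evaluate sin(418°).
sin(418°) = 2 sin 209° cos 209° = 0.848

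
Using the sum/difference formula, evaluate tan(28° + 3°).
tan(28° + 3°) = (tan 28° + tan 3°)/(1 - tan 28° tan 3°) = 0.6009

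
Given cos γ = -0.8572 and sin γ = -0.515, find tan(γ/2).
tan(γ/2) = sin γ / (1 + cos γ) = -3.606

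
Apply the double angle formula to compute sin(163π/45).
sin(163π/45) = 2 sin 163π/90 cos 163π/90 = -0.9272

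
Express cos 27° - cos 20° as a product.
cos 27° - cos 20° = -2 sin(23.5°) sin(3.5°)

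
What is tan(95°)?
tan(95°) = -11.43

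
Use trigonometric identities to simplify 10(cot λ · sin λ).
10(cot λ · sin λ) = 10(cos λ) (using Quotient identity)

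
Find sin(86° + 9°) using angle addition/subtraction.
sin(86° + 9°) = sin 86° cos 9° + cos 86° sin 9° = 0.9962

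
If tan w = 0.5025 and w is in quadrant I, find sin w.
sin w = 0.449 (using tan²w + 1 = sec²w)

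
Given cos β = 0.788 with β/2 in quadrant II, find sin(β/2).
sin(β/2) = ±√((1 - cos β)/2); positive since β/2 ∈ QII, so sin(β/2) = 0.3256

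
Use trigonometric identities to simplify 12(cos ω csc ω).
12(cos ω csc ω) = 12(cot ω) (using Reciprocal + quotient)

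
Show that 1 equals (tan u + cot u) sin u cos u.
RHS = (sin u/cos u + cos u/sin u) sin u cos u = ((sin²u + cos²u)/(sin u cos u)) · sin u cos u = sin²u + cos²u = 1 = LHS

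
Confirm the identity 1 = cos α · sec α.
RHS = cos α · (1/cos α) = 1 = LHS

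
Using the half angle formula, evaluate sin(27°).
sin(27°) = √((1 - cos 54°)/2) = 0.454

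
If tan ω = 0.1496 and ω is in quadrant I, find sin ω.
sin ω = 0.148 (using tan²ω + 1 = sec²ω)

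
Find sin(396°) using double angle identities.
sin(396°) = 2 sin 198° cos 198° = 0.5878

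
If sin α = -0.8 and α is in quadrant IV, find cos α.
cos α = 0.6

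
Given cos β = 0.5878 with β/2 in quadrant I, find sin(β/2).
sin(β/2) = ±√((1 - cos β)/2); positive since β/2 ∈ QI, so sin(β/2) = 0.454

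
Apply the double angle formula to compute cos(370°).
cos(370°) = cos²185° - sin²185° = 0.9848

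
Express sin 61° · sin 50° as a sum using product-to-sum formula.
sin 61° sin 50° = (1/2)[cos(61°-50°) - cos(61°+50°)]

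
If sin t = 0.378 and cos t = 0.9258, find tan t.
tan t = sin t / cos t = 0.4083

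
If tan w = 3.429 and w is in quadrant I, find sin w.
sin w = 0.96 (using tan²w + 1 = sec²w)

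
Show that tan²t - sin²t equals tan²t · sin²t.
LHS = sin²t/cos²t - sin²t = sin²t(1/cos²t - 1) = sin²t · (1 - cos²t)/cos²t = sin²t · sin²t/cos²t = sin²t · tan²t = RHS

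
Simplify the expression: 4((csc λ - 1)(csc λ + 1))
4((csc λ - 1)(csc λ + 1)) = 4(cot²λ) (using Diff. of squares)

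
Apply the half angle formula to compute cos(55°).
cos(55°) = √((1 + cos 110°)/2) = 0.5736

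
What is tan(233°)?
tan(233°) = 1.327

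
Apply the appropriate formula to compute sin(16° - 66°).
sin(16° - 66°) = sin 16° cos 66° - cos 16° sin 66° = -0.766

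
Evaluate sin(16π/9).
sin(16π/9) = -0.6428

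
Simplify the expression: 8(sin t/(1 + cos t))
8(sin t/(1 + cos t)) = 8(tan(t/2)) (using Half angle)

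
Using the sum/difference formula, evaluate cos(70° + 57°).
cos(70° + 57°) = cos 70° cos 57° - sin 70° sin 57° = -0.6018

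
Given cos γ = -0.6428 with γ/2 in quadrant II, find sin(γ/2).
sin(γ/2) = ±√((1 - cos γ)/2); positive since γ/2 ∈ QII, so sin(γ/2) = 0.9063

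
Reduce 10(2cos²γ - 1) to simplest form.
10(2cos²γ - 1) = 10(cos(2γ)) (using Double angle)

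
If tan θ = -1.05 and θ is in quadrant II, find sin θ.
sin θ = 0.7241 (using tan²θ + 1 = sec²θ)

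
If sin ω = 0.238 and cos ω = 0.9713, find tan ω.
tan ω = sin ω / cos ω = 0.245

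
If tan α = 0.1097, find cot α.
cot α = 1/tan α = 9.116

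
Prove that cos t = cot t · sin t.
RHS = (cos t/sin t) · sin t = cos t = LHS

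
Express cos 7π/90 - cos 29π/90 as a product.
cos 7π/90 - cos 29π/90 = -2 sin(π/5) sin(-11π/90)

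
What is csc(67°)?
csc(67°) = 1.086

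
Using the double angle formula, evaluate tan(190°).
tan(190°) = 2 tan 95° / (1 - tan²95°) = 0.1763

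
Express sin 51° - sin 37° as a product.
sin 51° - sin 37° = 2 cos(44°) sin(7°)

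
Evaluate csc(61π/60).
csc(61π/60) = -19.11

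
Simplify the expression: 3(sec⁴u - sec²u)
3(sec⁴u - sec²u) = 3(tan⁴u + tan²u) (using Pythagorean)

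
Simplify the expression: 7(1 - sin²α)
7(1 - sin²α) = 7(cos²α) (using Pythagorean identity)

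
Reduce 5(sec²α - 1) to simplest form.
5(sec²α - 1) = 5(tan²α) (using Pythagorean identity)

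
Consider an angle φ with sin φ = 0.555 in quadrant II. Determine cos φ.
cos φ = ±√(1 - sin²φ) = -0.8319 (negative in QII)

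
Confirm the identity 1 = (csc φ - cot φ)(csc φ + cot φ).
RHS = csc²φ - cot²φ = (1 + cot²φ) - cot²φ = 1 = LHS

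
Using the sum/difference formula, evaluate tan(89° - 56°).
tan(89° - 56°) = (tan 89° - tan 56°)/(1 + tan 89° tan 56°) = 0.6494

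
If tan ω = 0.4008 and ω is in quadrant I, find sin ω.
sin ω = 0.372 (using tan²ω + 1 = sec²ω)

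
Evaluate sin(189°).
sin(189°) = -0.1564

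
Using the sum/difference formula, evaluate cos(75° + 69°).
cos(75° + 69°) = cos 75° cos 69° - sin 75° sin 69° = -0.809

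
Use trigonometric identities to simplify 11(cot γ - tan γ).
11(cot γ - tan γ) = 11(2 cot(2γ)) (using Double angle)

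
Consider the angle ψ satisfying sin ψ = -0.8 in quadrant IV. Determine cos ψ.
cos ψ = √(1 - sin²ψ) = 0.6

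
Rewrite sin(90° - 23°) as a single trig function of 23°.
sin(90° - 23°) = cos(23°)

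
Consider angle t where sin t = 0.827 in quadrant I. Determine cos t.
cos t = √(1 - sin²t) = 0.5622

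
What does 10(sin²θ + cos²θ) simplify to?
10(sin²θ + cos²θ) = 10 (using Pythagorean identity)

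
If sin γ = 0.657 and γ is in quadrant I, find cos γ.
cos γ = 0.7539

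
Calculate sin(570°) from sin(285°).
sin(570°) = 2 sin 285° cos 285° = -1/2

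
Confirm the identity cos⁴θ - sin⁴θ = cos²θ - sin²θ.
LHS = (cos²θ - sin²θ)(cos²θ + sin²θ) = (cos²θ - sin²θ) · 1 = cos²θ - sin²θ = RHS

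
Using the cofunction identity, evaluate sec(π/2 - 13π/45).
sec(π/2 - 13π/45) = csc(13π/45) = 1.269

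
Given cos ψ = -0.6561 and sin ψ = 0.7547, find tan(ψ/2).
tan(ψ/2) = sin ψ / (1 + cos ψ) = 2.195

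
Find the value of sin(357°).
sin(357°) = -0.05234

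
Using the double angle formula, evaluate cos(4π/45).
cos(4π/45) = cos²2π/45 - sin²2π/45 = 0.9613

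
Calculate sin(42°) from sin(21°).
sin(42°) = 2 sin 21° cos 21° = 0.6691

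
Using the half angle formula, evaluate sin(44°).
sin(44°) = √((1 - cos 88°)/2) = 0.6947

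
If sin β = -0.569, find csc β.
csc β = 1/sin β = -1.757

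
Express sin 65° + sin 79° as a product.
sin 65° + sin 79° = 2 sin(72°) cos(-7°)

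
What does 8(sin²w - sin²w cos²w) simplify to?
8(sin²w - sin²w cos²w) = 8(sin⁴w) (using Factoring)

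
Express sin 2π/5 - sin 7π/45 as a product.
sin 2π/5 - sin 7π/45 = 2 cos(5π/18) sin(11π/90)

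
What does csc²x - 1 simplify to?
csc²x - 1 = cot²x (using Pythagorean identity)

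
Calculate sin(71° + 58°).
sin(71° + 58°) = sin 71° cos 58° + cos 71° sin 58° = 0.7771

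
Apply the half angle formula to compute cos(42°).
cos(42°) = √((1 + cos 84°)/2) = 0.7431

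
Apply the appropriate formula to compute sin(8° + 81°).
sin(8° + 81°) = sin 8° cos 81° + cos 8° sin 81° = 0.9998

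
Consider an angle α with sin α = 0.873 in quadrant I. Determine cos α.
cos α = √(1 - sin²α) = 0.4877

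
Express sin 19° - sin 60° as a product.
sin 19° - sin 60° = 2 cos(39.5°) sin(-20.5°)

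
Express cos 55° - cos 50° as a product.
cos 55° - cos 50° = -2 sin(52.5°) sin(2.5°)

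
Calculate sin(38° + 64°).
sin(38° + 64°) = sin 38° cos 64° + cos 38° sin 64° = 0.9781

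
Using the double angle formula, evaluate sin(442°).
sin(442°) = 2 sin 221° cos 221° = 0.9903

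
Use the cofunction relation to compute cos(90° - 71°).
cos(90° - 71°) = sin(71°) = 0.9455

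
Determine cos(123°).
cos(123°) = -0.5446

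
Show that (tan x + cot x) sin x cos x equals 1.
LHS = (sin x/cos x + cos x/sin x) sin x cos x = ((sin²x + cos²x)/(sin x cos x)) · sin x cos x = sin²x + cos²x = 1 = RHS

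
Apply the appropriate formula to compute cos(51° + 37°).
cos(51° + 37°) = cos 51° cos 37° - sin 51° sin 37° = 0.0349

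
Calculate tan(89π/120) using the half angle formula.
tan(89π/120) = sin 89π/60 / (1 + cos 89π/60) = -1.054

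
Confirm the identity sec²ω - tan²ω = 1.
LHS = 1/cos²ω - sin²ω/cos²ω = (1 - sin²ω)/cos²ω = cos²ω/cos²ω = 1 = RHS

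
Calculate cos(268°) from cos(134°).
cos(268°) = cos²134° - sin²134° = -0.0349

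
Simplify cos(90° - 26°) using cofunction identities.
cos(90° - 26°) = sin(26°)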